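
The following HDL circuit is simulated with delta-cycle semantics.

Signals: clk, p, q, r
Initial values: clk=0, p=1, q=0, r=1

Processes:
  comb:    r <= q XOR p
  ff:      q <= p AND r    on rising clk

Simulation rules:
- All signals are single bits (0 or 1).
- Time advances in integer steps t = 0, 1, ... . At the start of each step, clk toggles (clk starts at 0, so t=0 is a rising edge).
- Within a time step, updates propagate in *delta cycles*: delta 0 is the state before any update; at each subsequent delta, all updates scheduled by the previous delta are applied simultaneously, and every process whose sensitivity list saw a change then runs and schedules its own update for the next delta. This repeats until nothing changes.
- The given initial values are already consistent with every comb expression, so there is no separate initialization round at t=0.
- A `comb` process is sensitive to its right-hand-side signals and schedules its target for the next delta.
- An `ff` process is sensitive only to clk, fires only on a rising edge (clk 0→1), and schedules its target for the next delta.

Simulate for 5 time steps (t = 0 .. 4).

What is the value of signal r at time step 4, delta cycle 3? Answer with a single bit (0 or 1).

[bits: clk,p,r,q]
t=0: Δ0=0110 Δ1=1110 Δ2=1111 Δ3=1101 | 3Δ
t=1: Δ0=1101 Δ1=0101 | 1Δ
t=2: Δ0=0101 Δ1=1101 Δ2=1100 Δ3=1110 | 3Δ
t=3: Δ0=1110 Δ1=0110 | 1Δ
t=4: Δ0=0110 Δ1=1110 Δ2=1111 Δ3=1101 | 3Δ

0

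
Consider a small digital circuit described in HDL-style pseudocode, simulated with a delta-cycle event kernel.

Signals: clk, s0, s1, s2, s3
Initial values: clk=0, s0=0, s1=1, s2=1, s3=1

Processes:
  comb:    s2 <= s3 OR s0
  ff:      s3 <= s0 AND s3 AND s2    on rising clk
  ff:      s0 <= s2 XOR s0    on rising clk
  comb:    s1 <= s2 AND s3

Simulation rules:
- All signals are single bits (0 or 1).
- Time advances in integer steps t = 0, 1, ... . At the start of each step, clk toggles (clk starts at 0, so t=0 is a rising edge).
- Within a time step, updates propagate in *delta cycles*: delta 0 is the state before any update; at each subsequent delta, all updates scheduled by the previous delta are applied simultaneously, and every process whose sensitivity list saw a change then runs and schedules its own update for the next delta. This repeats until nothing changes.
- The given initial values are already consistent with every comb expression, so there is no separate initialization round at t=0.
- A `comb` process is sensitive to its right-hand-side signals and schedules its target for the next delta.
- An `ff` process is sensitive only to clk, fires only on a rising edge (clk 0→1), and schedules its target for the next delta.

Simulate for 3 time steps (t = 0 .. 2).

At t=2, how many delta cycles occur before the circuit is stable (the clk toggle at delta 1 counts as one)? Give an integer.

[bits: s2,clk,s0,s1,s3]
t=0: Δ0=10011 Δ1=11011 Δ2=11110 Δ3=11100 | 3Δ
t=1: Δ0=11100 Δ1=10100 | 1Δ
t=2: Δ0=10100 Δ1=11100 Δ2=11000 Δ3=01000 | 3Δ

3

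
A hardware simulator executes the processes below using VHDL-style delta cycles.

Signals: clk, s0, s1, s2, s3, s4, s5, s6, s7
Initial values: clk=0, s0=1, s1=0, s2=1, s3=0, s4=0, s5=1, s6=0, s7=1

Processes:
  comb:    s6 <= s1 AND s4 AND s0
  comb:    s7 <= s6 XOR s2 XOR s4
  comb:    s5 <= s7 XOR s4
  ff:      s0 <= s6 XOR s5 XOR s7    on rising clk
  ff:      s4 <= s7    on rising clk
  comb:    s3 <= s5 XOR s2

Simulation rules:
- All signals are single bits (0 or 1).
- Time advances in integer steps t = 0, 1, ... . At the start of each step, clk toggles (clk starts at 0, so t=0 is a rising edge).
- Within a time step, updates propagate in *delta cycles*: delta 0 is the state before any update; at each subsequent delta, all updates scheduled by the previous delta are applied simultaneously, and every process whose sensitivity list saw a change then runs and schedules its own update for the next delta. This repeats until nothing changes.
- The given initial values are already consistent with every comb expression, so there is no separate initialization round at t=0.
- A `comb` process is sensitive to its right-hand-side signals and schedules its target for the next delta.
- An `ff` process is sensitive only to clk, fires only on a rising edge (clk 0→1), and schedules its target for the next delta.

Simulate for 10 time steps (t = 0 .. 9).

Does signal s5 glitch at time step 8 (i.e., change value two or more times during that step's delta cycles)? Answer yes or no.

[bits: s1,s6,s2,s4,s7,s3,clk,s5,s0]
t=0: Δ0=001010011 Δ1=001010111 Δ2=001110110 Δ3=001100100 Δ4=001101110 Δ5=001100110 | 5Δ
t=1: Δ0=001100110 Δ1=001100010 | 1Δ
t=2: Δ0=001100010 Δ1=001100110 Δ2=001000111 Δ3=001010101 Δ4=001011111 Δ5=001010111 | 5Δ
t=3: Δ0=001010111 Δ1=001010011 | 1Δ
t=4: Δ0=001010011 Δ1=001010111 Δ2=001110110 Δ3=001100100 Δ4=001101110 Δ5=001100110 | 5Δ
t=5: Δ0=001100110 Δ1=001100010 | 1Δ
t=6: Δ0=001100010 Δ1=001100110 Δ2=001000111 Δ3=001010101 Δ4=001011111 Δ5=001010111 | 5Δ
t=7: Δ0=001010111 Δ1=001010011 | 1Δ
t=8: Δ0=001010011 Δ1=001010111 Δ2=001110110 Δ3=001100100 Δ4=001101110 Δ5=001100110 | 5Δ
t=9: Δ0=001100110 Δ1=001100010 | 1Δ

yes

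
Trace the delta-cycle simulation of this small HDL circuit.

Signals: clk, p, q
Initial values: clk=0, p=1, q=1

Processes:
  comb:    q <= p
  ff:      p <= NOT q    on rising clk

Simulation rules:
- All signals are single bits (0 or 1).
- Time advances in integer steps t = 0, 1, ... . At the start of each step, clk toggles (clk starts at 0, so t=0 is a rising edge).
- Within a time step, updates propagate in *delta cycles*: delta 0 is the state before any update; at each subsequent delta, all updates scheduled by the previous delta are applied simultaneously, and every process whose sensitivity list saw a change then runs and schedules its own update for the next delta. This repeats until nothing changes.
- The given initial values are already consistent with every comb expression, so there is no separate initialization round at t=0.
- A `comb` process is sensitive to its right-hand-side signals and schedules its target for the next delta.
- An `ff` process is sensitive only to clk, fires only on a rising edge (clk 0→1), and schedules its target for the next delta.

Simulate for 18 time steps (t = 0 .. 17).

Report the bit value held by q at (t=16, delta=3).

t=0 Δ0: q=1 clk=0 p=1
  Δ1: clk:0→1
  Δ2: p:1→0
  Δ3: q:1→0
  (3Δ to stable)
t=1 Δ0: q=0 clk=1 p=0
  Δ1: clk:1→0
  (1Δ to stable)
t=2 Δ0: q=0 clk=0 p=0
  Δ1: clk:0→1
  Δ2: p:0→1
  Δ3: q:0→1
  (3Δ to stable)
t=3 Δ0: q=1 clk=1 p=1
  Δ1: clk:1→0
  (1Δ to stable)
t=4 Δ0: q=1 clk=0 p=1
  Δ1: clk:0→1
  Δ2: p:1→0
  Δ3: q:1→0
  (3Δ to stable)
t=5 Δ0: q=0 clk=1 p=0
  Δ1: clk:1→0
  (1Δ to stable)
t=6 Δ0: q=0 clk=0 p=0
  Δ1: clk:0→1
  Δ2: p:0→1
  Δ3: q:0→1
  (3Δ to stable)
t=7 Δ0: q=1 clk=1 p=1
  Δ1: clk:1→0
  (1Δ to stable)
t=8 Δ0: q=1 clk=0 p=1
  Δ1: clk:0→1
  Δ2: p:1→0
  Δ3: q:1→0
  (3Δ to stable)
t=9 Δ0: q=0 clk=1 p=0
  Δ1: clk:1→0
  (1Δ to stable)
t=10 Δ0: q=0 clk=0 p=0
  Δ1: clk:0→1
  Δ2: p:0→1
  Δ3: q:0→1
  (3Δ to stable)
t=11 Δ0: q=1 clk=1 p=1
  Δ1: clk:1→0
  (1Δ to stable)
t=12 Δ0: q=1 clk=0 p=1
  Δ1: clk:0→1
  Δ2: p:1→0
  Δ3: q:1→0
  (3Δ to stable)
t=13 Δ0: q=0 clk=1 p=0
  Δ1: clk:1→0
  (1Δ to stable)
t=14 Δ0: q=0 clk=0 p=0
  Δ1: clk:0→1
  Δ2: p:0→1
  Δ3: q:0→1
  (3Δ to stable)
t=15 Δ0: q=1 clk=1 p=1
  Δ1: clk:1→0
  (1Δ to stable)
t=16 Δ0: q=1 clk=0 p=1
  Δ1: clk:0→1
  Δ2: p:1→0
  Δ3: q:1→0
  (3Δ to stable)
t=17 Δ0: q=0 clk=1 p=0
  Δ1: clk:1→0
  (1Δ to stable)

0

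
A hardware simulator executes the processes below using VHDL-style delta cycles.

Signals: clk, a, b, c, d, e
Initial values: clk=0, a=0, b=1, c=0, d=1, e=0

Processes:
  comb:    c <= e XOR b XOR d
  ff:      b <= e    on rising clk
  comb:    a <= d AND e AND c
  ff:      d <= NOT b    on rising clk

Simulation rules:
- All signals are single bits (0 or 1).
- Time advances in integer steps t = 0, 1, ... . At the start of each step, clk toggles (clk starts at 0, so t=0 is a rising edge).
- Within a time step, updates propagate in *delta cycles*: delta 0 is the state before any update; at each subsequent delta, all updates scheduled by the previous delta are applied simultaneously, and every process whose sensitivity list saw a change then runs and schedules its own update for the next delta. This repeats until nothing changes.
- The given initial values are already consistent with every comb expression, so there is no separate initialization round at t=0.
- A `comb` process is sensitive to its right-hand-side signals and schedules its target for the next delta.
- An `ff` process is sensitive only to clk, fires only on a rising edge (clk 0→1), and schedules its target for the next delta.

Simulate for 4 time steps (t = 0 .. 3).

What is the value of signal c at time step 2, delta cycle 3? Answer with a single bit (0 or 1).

1

t=0 Δ0: c=0 a=0 clk=0 e=0 d=1 b=1
  Δ1: clk:0→1
  Δ2: d:1→0, b:1→0
  (2Δ to stable)
t=1 Δ0: c=0 a=0 clk=1 e=0 d=0 b=0
  Δ1: clk:1→0
  (1Δ to stable)
t=2 Δ0: c=0 a=0 clk=0 e=0 d=0 b=0
  Δ1: clk:0→1
  Δ2: d:0→1
  Δ3: c:0→1
  (3Δ to stable)
t=3 Δ0: c=1 a=0 clk=1 e=0 d=1 b=0
  Δ1: clk:1→0
  (1Δ to stable)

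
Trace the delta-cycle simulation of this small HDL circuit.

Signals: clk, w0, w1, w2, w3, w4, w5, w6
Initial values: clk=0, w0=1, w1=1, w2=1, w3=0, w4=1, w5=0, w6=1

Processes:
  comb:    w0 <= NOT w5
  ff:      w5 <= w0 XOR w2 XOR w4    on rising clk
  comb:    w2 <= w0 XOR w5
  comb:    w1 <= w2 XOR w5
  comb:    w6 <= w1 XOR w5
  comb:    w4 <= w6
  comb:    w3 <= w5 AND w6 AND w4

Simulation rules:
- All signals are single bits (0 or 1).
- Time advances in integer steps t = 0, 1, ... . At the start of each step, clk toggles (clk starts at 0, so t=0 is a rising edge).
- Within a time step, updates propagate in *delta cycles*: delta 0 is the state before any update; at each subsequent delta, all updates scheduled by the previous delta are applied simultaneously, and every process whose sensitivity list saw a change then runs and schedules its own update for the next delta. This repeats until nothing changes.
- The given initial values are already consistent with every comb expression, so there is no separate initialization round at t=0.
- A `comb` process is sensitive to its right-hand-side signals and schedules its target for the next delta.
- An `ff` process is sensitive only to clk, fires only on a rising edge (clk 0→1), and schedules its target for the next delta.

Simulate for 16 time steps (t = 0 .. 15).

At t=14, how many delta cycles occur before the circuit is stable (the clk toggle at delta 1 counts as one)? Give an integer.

7

[bits: w5,w6,w0,w3,w1,w4,clk,w2]
t=0: Δ0=01101101 Δ1=01101111 Δ2=11101111 Δ3=10010110 Δ4=11001011 Δ5=10000111 Δ6=11000011 Δ7=11000111 Δ8=11010111 | 8Δ
t=1: Δ0=11010111 Δ1=11010101 | 1Δ
t=2: Δ0=11010101 Δ1=11010111 Δ2=01010111 Δ3=00101110 Δ4=01100011 Δ5=00101111 Δ6=01101011 Δ7=01101111 | 7Δ
t=3: Δ0=01101111 Δ1=01101101 | 1Δ
t=4: Δ0=01101101 Δ1=01101111 Δ2=11101111 Δ3=10010110 Δ4=11001011 Δ5=10000111 Δ6=11000011 Δ7=11000111 Δ8=11010111 | 8Δ
t=5: Δ0=11010111 Δ1=11010101 | 1Δ
t=6: Δ0=11010101 Δ1=11010111 Δ2=01010111 Δ3=00101110 Δ4=01100011 Δ5=00101111 Δ6=01101011 Δ7=01101111 | 7Δ
t=7: Δ0=01101111 Δ1=01101101 | 1Δ
t=8: Δ0=01101101 Δ1=01101111 Δ2=11101111 Δ3=10010110 Δ4=11001011 Δ5=10000111 Δ6=11000011 Δ7=11000111 Δ8=11010111 | 8Δ
t=9: Δ0=11010111 Δ1=11010101 | 1Δ
t=10: Δ0=11010101 Δ1=11010111 Δ2=01010111 Δ3=00101110 Δ4=01100011 Δ5=00101111 Δ6=01101011 Δ7=01101111 | 7Δ
t=11: Δ0=01101111 Δ1=01101101 | 1Δ
t=12: Δ0=01101101 Δ1=01101111 Δ2=11101111 Δ3=10010110 Δ4=11001011 Δ5=10000111 Δ6=11000011 Δ7=11000111 Δ8=11010111 | 8Δ
t=13: Δ0=11010111 Δ1=11010101 | 1Δ
t=14: Δ0=11010101 Δ1=11010111 Δ2=01010111 Δ3=00101110 Δ4=01100011 Δ5=00101111 Δ6=01101011 Δ7=01101111 | 7Δ
t=15: Δ0=01101111 Δ1=01101101 | 1Δ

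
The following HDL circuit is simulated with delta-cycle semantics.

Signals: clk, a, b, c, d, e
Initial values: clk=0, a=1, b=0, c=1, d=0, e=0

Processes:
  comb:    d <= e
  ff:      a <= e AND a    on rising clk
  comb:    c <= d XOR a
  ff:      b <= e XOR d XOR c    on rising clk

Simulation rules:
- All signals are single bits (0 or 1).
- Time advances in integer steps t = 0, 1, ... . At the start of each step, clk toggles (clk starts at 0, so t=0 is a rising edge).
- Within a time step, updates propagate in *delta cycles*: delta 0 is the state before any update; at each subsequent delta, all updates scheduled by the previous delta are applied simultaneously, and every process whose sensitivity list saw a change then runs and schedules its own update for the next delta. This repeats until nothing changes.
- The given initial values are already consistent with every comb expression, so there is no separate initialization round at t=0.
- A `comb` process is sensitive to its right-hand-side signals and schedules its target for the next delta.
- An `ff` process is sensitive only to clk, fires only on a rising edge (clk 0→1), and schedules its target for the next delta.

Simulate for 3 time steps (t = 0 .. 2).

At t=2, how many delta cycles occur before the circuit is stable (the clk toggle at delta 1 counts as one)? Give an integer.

t=0 Δ0: b=0 c=1 a=1 e=0 d=0 clk=0
  Δ1: clk:0→1
  Δ2: b:0→1, a:1→0
  Δ3: c:1→0
  (3Δ to stable)
t=1 Δ0: b=1 c=0 a=0 e=0 d=0 clk=1
  Δ1: clk:1→0
  (1Δ to stable)
t=2 Δ0: b=1 c=0 a=0 e=0 d=0 clk=0
  Δ1: clk:0→1
  Δ2: b:1→0
  (2Δ to stable)

2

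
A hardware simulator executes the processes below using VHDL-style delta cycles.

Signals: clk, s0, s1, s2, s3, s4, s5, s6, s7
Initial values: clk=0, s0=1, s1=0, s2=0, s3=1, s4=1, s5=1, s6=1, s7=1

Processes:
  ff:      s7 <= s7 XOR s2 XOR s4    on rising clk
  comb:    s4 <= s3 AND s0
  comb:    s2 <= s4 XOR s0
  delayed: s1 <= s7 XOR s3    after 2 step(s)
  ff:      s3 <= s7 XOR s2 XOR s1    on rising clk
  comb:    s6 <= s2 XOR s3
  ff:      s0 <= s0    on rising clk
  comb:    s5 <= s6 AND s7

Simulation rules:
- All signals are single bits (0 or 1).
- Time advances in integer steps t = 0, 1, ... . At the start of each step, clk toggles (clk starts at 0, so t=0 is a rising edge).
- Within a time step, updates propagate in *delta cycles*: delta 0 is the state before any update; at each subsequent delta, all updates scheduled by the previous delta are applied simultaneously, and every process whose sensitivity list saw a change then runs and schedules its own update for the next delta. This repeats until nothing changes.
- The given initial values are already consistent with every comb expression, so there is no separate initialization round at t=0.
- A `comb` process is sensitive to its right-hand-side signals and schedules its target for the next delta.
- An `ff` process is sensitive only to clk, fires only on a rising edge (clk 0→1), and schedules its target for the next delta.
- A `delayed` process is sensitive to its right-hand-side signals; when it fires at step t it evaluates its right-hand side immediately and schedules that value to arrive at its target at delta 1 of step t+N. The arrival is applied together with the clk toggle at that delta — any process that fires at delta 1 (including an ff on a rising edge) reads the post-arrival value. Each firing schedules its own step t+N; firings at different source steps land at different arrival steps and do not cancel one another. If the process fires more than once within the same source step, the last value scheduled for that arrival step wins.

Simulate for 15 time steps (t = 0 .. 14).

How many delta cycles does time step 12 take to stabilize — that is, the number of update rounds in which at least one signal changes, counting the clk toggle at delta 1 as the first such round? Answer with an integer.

3

t=0 Δ0: s1=0 s4=1 clk=0 s7=1 s2=0 s6=1 s3=1 s5=1 s0=1
  Δ1: clk:0→1
  Δ2: s7:1→0
  Δ3: s5:1→0
  (3Δ to stable)
t=1 Δ0: s1=0 s4=1 clk=1 s7=0 s2=0 s6=1 s3=1 s5=0 s0=1
  Δ1: clk:1→0
  (1Δ to stable)
t=2 Δ0: s1=0 s4=1 clk=0 s7=0 s2=0 s6=1 s3=1 s5=0 s0=1
  Δ1: s1:0→1, clk:0→1
  Δ2: s7:0→1
  Δ3: s5:0→1
  (3Δ to stable)
t=3 Δ0: s1=1 s4=1 clk=1 s7=1 s2=0 s6=1 s3=1 s5=1 s0=1
  Δ1: clk:1→0
  (1Δ to stable)
t=4 Δ0: s1=1 s4=1 clk=0 s7=1 s2=0 s6=1 s3=1 s5=1 s0=1
  Δ1: s1:1→0, clk:0→1
  Δ2: s7:1→0
  Δ3: s5:1→0
  (3Δ to stable)
t=5 Δ0: s1=0 s4=1 clk=1 s7=0 s2=0 s6=1 s3=1 s5=0 s0=1
  Δ1: clk:1→0
  (1Δ to stable)
t=6 Δ0: s1=0 s4=1 clk=0 s7=0 s2=0 s6=1 s3=1 s5=0 s0=1
  Δ1: s1:0→1, clk:0→1
  Δ2: s7:0→1
  Δ3: s5:0→1
  (3Δ to stable)
t=7 Δ0: s1=1 s4=1 clk=1 s7=1 s2=0 s6=1 s3=1 s5=1 s0=1
  Δ1: clk:1→0
  (1Δ to stable)
t=8 Δ0: s1=1 s4=1 clk=0 s7=1 s2=0 s6=1 s3=1 s5=1 s0=1
  Δ1: s1:1→0, clk:0→1
  Δ2: s7:1→0
  Δ3: s5:1→0
  (3Δ to stable)
t=9 Δ0: s1=0 s4=1 clk=1 s7=0 s2=0 s6=1 s3=1 s5=0 s0=1
  Δ1: clk:1→0
  (1Δ to stable)
t=10 Δ0: s1=0 s4=1 clk=0 s7=0 s2=0 s6=1 s3=1 s5=0 s0=1
  Δ1: s1:0→1, clk:0→1
  Δ2: s7:0→1
  Δ3: s5:0→1
  (3Δ to stable)
t=11 Δ0: s1=1 s4=1 clk=1 s7=1 s2=0 s6=1 s3=1 s5=1 s0=1
  Δ1: clk:1→0
  (1Δ to stable)
t=12 Δ0: s1=1 s4=1 clk=0 s7=1 s2=0 s6=1 s3=1 s5=1 s0=1
  Δ1: s1:1→0, clk:0→1
  Δ2: s7:1→0
  Δ3: s5:1→0
  (3Δ to stable)
t=13 Δ0: s1=0 s4=1 clk=1 s7=0 s2=0 s6=1 s3=1 s5=0 s0=1
  Δ1: clk:1→0
  (1Δ to stable)
t=14 Δ0: s1=0 s4=1 clk=0 s7=0 s2=0 s6=1 s3=1 s5=0 s0=1
  Δ1: s1:0→1, clk:0→1
  Δ2: s7:0→1
  Δ3: s5:0→1
  (3Δ to stable)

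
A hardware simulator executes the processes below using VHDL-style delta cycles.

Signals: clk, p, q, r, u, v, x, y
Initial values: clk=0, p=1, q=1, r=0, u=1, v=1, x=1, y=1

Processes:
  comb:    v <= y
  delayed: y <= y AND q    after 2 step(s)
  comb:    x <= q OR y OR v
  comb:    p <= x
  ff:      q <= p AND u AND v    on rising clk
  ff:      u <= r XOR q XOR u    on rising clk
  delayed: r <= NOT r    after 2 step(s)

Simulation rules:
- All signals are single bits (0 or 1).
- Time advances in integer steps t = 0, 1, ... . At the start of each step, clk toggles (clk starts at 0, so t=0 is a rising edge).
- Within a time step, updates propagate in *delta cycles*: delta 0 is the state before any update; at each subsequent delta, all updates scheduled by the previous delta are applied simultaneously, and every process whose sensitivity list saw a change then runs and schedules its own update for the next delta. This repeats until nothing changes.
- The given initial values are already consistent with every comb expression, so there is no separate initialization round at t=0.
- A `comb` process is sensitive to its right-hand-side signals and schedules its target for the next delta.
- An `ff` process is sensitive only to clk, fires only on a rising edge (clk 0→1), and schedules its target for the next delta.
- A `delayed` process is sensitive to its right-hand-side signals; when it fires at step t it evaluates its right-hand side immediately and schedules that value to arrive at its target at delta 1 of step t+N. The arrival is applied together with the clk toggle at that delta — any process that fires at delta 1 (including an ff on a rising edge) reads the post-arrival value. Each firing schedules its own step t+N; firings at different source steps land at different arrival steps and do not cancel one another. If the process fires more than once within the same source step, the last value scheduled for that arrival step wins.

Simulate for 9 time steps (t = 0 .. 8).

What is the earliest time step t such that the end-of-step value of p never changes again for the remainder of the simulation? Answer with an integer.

t0.Δ0 x=1 u=1 r=0 v=1 clk=0 p=1 y=1 q=1
t0.Δ1 x=1 u=1 r=0 v=1 clk=1 p=1 y=1 q=1
t0.Δ2 x=1 u=0 r=0 v=1 clk=1 p=1 y=1 q=1
t1.Δ0 x=1 u=0 r=0 v=1 clk=1 p=1 y=1 q=1
t1.Δ1 x=1 u=0 r=0 v=1 clk=0 p=1 y=1 q=1
t2.Δ0 x=1 u=0 r=0 v=1 clk=0 p=1 y=1 q=1
t2.Δ1 x=1 u=0 r=0 v=1 clk=1 p=1 y=1 q=1
t2.Δ2 x=1 u=1 r=0 v=1 clk=1 p=1 y=1 q=0
t3.Δ0 x=1 u=1 r=0 v=1 clk=1 p=1 y=1 q=0
t3.Δ1 x=1 u=1 r=0 v=1 clk=0 p=1 y=1 q=0
t4.Δ0 x=1 u=1 r=0 v=1 clk=0 p=1 y=1 q=0
t4.Δ1 x=1 u=1 r=0 v=1 clk=1 p=1 y=0 q=0
t4.Δ2 x=1 u=1 r=0 v=0 clk=1 p=1 y=0 q=1
t5.Δ0 x=1 u=1 r=0 v=0 clk=1 p=1 y=0 q=1
t5.Δ1 x=1 u=1 r=0 v=0 clk=0 p=1 y=0 q=1
t6.Δ0 x=1 u=1 r=0 v=0 clk=0 p=1 y=0 q=1
t6.Δ1 x=1 u=1 r=0 v=0 clk=1 p=1 y=0 q=1
t6.Δ2 x=1 u=0 r=0 v=0 clk=1 p=1 y=0 q=0
t6.Δ3 x=0 u=0 r=0 v=0 clk=1 p=1 y=0 q=0
t6.Δ4 x=0 u=0 r=0 v=0 clk=1 p=0 y=0 q=0
t7.Δ0 x=0 u=0 r=0 v=0 clk=1 p=0 y=0 q=0
t7.Δ1 x=0 u=0 r=0 v=0 clk=0 p=0 y=0 q=0
t8.Δ0 x=0 u=0 r=0 v=0 clk=0 p=0 y=0 q=0
t8.Δ1 x=0 u=0 r=0 v=0 clk=1 p=0 y=0 q=0

6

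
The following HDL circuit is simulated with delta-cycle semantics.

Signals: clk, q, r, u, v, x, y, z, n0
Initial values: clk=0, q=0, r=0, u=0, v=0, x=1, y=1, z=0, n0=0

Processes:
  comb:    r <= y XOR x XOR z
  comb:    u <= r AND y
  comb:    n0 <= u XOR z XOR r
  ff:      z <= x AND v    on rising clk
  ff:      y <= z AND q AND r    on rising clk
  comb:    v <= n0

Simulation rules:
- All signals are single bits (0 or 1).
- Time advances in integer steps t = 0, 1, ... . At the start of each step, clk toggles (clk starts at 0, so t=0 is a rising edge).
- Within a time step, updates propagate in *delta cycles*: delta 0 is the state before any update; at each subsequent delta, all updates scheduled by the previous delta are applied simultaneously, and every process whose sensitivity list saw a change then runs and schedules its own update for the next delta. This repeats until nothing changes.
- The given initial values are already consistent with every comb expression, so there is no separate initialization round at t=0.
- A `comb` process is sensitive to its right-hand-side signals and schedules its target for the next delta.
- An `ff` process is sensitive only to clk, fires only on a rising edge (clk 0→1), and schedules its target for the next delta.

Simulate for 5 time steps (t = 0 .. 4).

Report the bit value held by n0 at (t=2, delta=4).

1

[bits: v,r,clk,y,q,z,u,n0,x]
t=0: Δ0=000100001 Δ1=001100001 Δ2=001000001 Δ3=011000001 Δ4=011000011 Δ5=111000011 | 5Δ
t=1: Δ0=111000011 Δ1=110000011 | 1Δ
t=2: Δ0=110000011 Δ1=111000011 Δ2=111001011 Δ3=101001001 Δ4=001001011 Δ5=101001011 | 5Δ
t=3: Δ0=101001011 Δ1=100001011 | 1Δ
t=4: Δ0=100001011 Δ1=101001011 | 1Δ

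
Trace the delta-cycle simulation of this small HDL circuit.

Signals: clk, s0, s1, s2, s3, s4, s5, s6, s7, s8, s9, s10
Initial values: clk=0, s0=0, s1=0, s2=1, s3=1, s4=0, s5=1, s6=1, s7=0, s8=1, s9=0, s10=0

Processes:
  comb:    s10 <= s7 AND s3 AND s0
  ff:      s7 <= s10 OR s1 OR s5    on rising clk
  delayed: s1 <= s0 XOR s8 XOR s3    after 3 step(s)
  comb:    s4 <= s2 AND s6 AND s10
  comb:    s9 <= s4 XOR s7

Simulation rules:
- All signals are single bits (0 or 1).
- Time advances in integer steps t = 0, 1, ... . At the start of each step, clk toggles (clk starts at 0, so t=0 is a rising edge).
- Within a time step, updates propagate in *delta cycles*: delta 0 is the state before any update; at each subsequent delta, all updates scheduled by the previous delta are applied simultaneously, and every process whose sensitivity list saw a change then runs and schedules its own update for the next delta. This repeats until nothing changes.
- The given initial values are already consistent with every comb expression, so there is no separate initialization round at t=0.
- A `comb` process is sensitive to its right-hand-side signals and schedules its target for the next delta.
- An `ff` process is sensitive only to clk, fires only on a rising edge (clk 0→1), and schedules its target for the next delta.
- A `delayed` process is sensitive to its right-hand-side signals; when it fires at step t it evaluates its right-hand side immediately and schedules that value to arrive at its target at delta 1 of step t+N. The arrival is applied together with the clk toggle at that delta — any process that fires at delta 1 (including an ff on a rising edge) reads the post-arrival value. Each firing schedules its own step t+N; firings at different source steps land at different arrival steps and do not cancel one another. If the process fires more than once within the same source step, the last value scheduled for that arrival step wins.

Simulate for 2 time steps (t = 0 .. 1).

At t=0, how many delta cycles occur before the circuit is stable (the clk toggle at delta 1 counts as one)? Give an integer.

t=0 Δ0: s8=1 s2=1 s9=0 s0=0 s3=1 s1=0 s4=0 s10=0 clk=0 s6=1 s7=0 s5=1
  Δ1: clk:0→1
  Δ2: s7:0→1
  Δ3: s9:0→1
  (3Δ to stable)
t=1 Δ0: s8=1 s2=1 s9=1 s0=0 s3=1 s1=0 s4=0 s10=0 clk=1 s6=1 s7=1 s5=1
  Δ1: clk:1→0
  (1Δ to stable)

3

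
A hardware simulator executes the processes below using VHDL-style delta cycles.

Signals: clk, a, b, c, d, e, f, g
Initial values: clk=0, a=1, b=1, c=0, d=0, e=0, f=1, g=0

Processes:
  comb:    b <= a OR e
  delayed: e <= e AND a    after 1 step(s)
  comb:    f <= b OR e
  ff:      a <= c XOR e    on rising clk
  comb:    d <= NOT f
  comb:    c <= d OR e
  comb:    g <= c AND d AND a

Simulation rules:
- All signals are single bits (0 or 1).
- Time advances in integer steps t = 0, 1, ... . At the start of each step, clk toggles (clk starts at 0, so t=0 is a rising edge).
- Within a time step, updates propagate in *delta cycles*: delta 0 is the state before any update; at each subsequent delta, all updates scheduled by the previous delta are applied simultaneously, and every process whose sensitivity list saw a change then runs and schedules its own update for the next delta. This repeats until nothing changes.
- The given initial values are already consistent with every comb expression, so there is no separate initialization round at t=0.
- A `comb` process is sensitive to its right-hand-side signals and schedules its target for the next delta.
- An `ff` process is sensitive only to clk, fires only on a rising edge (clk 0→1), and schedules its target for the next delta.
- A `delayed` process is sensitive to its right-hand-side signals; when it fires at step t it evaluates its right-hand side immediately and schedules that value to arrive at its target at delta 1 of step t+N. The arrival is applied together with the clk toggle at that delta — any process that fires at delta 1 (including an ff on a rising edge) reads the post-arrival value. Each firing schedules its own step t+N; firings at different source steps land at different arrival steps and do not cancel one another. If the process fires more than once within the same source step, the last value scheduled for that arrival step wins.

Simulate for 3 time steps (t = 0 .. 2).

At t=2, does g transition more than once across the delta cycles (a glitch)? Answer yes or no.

yes

[bits: e,a,d,clk,c,b,f,g]
t=0: Δ0=01000110 Δ1=01010110 Δ2=00010110 Δ3=00010010 Δ4=00010000 Δ5=00110000 Δ6=00111000 | 6Δ
t=1: Δ0=00111000 Δ1=00101000 | 1Δ
t=2: Δ0=00101000 Δ1=00111000 Δ2=01111000 Δ3=01111101 Δ4=01111111 Δ5=01011111 Δ6=01010110 | 6Δ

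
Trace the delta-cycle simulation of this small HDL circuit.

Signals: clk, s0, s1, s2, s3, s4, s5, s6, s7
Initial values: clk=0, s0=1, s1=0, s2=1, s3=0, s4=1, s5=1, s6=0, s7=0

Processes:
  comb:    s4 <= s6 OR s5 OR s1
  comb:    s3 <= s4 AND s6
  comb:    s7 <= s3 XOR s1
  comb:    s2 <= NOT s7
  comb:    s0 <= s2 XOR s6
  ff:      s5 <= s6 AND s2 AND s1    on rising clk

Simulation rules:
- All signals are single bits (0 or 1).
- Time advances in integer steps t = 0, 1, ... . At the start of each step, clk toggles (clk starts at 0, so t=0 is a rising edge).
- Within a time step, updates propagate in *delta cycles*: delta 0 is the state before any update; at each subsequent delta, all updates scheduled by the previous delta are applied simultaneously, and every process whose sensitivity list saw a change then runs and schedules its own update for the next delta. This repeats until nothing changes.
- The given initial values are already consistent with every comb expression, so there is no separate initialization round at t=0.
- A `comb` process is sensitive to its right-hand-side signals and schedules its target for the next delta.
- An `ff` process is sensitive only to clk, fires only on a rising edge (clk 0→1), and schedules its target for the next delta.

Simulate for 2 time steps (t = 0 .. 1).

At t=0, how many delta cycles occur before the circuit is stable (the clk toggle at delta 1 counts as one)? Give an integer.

[bits: clk,s7,s0,s1,s3,s2,s4,s5,s6]
t=0: Δ0=001001110 Δ1=101001110 Δ2=101001100 Δ3=101001000 | 3Δ
t=1: Δ0=101001000 Δ1=001001000 | 1Δ

3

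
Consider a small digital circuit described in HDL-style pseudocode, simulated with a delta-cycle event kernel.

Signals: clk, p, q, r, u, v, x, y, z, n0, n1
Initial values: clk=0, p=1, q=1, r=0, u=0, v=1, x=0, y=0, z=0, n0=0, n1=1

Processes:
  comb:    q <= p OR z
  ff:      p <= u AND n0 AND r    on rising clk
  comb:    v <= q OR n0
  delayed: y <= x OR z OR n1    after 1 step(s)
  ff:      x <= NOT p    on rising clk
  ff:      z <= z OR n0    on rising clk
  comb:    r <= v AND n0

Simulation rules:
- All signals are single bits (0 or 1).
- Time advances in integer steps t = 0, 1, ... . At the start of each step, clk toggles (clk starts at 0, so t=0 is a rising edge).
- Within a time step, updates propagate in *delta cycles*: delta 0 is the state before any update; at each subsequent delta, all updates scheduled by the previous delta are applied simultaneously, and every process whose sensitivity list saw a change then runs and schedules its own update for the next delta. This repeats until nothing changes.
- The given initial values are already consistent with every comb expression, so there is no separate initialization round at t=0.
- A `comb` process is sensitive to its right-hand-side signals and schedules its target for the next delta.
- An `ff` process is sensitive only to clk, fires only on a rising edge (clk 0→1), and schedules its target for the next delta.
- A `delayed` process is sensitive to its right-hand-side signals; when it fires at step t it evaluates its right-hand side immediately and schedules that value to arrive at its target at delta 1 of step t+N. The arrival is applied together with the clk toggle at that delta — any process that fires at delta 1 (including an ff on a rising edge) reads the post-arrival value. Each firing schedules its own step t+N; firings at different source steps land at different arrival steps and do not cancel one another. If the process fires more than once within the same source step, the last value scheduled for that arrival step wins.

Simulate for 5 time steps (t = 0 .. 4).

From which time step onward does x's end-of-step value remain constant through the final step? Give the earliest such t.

2

[bits: x,clk,r,p,v,n1,n0,u,q,z,y]
t=0: Δ0=00011100100 Δ1=01011100100 Δ2=01001100100 Δ3=01001100000 Δ4=01000100000 | 4Δ
t=1: Δ0=01000100000 Δ1=00000100000 | 1Δ
t=2: Δ0=00000100000 Δ1=01000100000 Δ2=11000100000 | 2Δ
t=3: Δ0=11000100000 Δ1=10000100001 | 1Δ
t=4: Δ0=10000100001 Δ1=11000100001 | 1Δ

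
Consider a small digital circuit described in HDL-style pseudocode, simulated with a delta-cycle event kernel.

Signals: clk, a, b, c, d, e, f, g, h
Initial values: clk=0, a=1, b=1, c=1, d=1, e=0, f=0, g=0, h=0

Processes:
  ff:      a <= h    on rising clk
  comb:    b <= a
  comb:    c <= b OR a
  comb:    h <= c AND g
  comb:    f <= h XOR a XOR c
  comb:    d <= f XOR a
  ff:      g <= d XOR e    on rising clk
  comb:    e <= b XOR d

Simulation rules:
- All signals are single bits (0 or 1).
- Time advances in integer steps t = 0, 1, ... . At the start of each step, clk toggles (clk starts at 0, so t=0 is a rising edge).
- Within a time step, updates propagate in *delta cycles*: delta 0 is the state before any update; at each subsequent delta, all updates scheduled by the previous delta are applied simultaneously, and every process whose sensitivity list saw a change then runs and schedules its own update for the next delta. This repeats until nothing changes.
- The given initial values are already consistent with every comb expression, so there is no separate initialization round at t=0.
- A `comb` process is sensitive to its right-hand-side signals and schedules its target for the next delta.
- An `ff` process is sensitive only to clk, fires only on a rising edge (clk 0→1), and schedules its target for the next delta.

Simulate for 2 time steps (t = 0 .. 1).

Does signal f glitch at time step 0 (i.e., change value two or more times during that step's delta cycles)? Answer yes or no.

yes

t=0 Δ0: d=1 c=1 h=0 g=0 clk=0 e=0 b=1 a=1 f=0
  Δ1: clk:0→1
  Δ2: g:0→1, a:1→0
  Δ3: d:1→0, h:0→1, b:1→0, f:0→1
  Δ4: d:0→1, c:1→0, f:1→0
  Δ5: d:1→0, h:1→0, e:0→1, f:0→1
  Δ6: d:0→1, e:1→0, f:1→0
  Δ7: d:1→0, e:0→1
  Δ8: e:1→0
  (8Δ to stable)
t=1 Δ0: d=0 c=0 h=0 g=1 clk=1 e=0 b=0 a=0 f=0
  Δ1: clk:1→0
  (1Δ to stable)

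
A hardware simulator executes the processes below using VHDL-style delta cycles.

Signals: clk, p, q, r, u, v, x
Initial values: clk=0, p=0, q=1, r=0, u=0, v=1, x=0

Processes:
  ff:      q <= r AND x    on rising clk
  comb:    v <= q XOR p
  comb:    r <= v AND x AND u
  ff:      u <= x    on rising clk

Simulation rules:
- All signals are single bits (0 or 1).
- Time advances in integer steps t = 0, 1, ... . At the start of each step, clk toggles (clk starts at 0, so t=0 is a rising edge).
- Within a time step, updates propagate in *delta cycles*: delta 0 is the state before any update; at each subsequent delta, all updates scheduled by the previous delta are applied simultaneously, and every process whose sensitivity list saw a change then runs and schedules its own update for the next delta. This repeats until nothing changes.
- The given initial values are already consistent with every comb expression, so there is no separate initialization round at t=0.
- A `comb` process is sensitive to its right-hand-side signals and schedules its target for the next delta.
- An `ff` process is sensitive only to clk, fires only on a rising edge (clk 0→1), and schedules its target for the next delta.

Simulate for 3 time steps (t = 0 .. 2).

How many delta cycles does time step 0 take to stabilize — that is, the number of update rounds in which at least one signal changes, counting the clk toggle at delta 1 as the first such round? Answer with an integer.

3

t=0 Δ0: u=0 clk=0 r=0 x=0 p=0 v=1 q=1
  Δ1: clk:0→1
  Δ2: q:1→0
  Δ3: v:1→0
  (3Δ to stable)
t=1 Δ0: u=0 clk=1 r=0 x=0 p=0 v=0 q=0
  Δ1: clk:1→0
  (1Δ to stable)
t=2 Δ0: u=0 clk=0 r=0 x=0 p=0 v=0 q=0
  Δ1: clk:0→1
  (1Δ to stable)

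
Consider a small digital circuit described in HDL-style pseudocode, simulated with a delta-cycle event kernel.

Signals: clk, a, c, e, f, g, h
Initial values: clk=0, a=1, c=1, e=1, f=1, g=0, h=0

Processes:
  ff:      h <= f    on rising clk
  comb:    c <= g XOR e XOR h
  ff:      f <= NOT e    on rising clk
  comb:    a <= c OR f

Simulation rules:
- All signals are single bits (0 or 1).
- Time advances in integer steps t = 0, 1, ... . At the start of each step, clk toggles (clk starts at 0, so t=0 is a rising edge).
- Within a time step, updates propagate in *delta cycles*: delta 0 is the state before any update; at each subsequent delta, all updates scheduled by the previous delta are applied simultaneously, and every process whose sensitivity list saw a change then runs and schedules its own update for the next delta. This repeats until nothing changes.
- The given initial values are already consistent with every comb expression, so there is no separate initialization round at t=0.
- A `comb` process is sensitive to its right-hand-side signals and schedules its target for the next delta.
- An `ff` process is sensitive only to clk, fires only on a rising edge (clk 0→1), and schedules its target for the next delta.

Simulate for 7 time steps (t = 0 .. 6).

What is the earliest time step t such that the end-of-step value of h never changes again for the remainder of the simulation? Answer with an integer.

2

t0.Δ0 c=1 h=0 clk=0 a=1 e=1 f=1 g=0
t0.Δ1 c=1 h=0 clk=1 a=1 e=1 f=1 g=0
t0.Δ2 c=1 h=1 clk=1 a=1 e=1 f=0 g=0
t0.Δ3 c=0 h=1 clk=1 a=1 e=1 f=0 g=0
t0.Δ4 c=0 h=1 clk=1 a=0 e=1 f=0 g=0
t1.Δ0 c=0 h=1 clk=1 a=0 e=1 f=0 g=0
t1.Δ1 c=0 h=1 clk=0 a=0 e=1 f=0 g=0
t2.Δ0 c=0 h=1 clk=0 a=0 e=1 f=0 g=0
t2.Δ1 c=0 h=1 clk=1 a=0 e=1 f=0 g=0
t2.Δ2 c=0 h=0 clk=1 a=0 e=1 f=0 g=0
t2.Δ3 c=1 h=0 clk=1 a=0 e=1 f=0 g=0
t2.Δ4 c=1 h=0 clk=1 a=1 e=1 f=0 g=0
t3.Δ0 c=1 h=0 clk=1 a=1 e=1 f=0 g=0
t3.Δ1 c=1 h=0 clk=0 a=1 e=1 f=0 g=0
t4.Δ0 c=1 h=0 clk=0 a=1 e=1 f=0 g=0
t4.Δ1 c=1 h=0 clk=1 a=1 e=1 f=0 g=0
t5.Δ0 c=1 h=0 clk=1 a=1 e=1 f=0 g=0
t5.Δ1 c=1 h=0 clk=0 a=1 e=1 f=0 g=0
t6.Δ0 c=1 h=0 clk=0 a=1 e=1 f=0 g=0
t6.Δ1 c=1 h=0 clk=1 a=1 e=1 f=0 g=0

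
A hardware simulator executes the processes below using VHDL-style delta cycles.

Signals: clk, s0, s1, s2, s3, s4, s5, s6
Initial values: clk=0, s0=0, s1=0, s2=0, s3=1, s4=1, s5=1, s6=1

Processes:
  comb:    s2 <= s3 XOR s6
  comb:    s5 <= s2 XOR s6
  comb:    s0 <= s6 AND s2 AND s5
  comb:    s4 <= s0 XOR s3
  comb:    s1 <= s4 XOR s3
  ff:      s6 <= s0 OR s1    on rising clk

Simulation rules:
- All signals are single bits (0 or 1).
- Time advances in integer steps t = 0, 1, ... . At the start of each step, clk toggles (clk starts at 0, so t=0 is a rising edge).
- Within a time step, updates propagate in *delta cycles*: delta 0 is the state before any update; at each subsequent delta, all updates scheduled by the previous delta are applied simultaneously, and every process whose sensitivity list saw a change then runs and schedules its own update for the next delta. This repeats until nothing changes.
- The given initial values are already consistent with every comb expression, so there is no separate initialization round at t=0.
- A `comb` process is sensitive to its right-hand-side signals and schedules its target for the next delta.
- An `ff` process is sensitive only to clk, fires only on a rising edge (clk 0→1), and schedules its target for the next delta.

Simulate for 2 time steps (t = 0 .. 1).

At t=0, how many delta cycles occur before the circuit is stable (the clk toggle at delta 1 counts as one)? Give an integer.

4

t0.Δ0 s1=0 s5=1 s2=0 clk=0 s4=1 s6=1 s3=1 s0=0
t0.Δ1 s1=0 s5=1 s2=0 clk=1 s4=1 s6=1 s3=1 s0=0
t0.Δ2 s1=0 s5=1 s2=0 clk=1 s4=1 s6=0 s3=1 s0=0
t0.Δ3 s1=0 s5=0 s2=1 clk=1 s4=1 s6=0 s3=1 s0=0
t0.Δ4 s1=0 s5=1 s2=1 clk=1 s4=1 s6=0 s3=1 s0=0
t1.Δ0 s1=0 s5=1 s2=1 clk=1 s4=1 s6=0 s3=1 s0=0
t1.Δ1 s1=0 s5=1 s2=1 clk=0 s4=1 s6=0 s3=1 s0=0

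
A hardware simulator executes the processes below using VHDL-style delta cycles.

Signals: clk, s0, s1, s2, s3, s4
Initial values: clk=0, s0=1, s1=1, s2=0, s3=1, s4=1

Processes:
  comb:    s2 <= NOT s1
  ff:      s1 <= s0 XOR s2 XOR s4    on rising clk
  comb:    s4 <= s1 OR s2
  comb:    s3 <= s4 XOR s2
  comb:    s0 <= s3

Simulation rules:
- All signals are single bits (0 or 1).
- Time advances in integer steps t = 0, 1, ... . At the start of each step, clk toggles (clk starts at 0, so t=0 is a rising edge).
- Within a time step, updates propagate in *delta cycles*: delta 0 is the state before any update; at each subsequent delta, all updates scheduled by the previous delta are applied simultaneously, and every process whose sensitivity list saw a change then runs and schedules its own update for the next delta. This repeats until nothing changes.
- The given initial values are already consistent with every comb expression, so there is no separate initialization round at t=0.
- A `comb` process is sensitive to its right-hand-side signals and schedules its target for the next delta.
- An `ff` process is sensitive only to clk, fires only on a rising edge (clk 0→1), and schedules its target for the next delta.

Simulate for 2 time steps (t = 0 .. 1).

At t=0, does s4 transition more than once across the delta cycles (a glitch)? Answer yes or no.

t=0 Δ0: s0=1 s3=1 s1=1 s4=1 clk=0 s2=0
  Δ1: clk:0→1
  Δ2: s1:1→0
  Δ3: s4:1→0, s2:0→1
  Δ4: s4:0→1
  Δ5: s3:1→0
  Δ6: s0:1→0
  (6Δ to stable)
t=1 Δ0: s0=0 s3=0 s1=0 s4=1 clk=1 s2=1
  Δ1: clk:1→0
  (1Δ to stable)

yes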